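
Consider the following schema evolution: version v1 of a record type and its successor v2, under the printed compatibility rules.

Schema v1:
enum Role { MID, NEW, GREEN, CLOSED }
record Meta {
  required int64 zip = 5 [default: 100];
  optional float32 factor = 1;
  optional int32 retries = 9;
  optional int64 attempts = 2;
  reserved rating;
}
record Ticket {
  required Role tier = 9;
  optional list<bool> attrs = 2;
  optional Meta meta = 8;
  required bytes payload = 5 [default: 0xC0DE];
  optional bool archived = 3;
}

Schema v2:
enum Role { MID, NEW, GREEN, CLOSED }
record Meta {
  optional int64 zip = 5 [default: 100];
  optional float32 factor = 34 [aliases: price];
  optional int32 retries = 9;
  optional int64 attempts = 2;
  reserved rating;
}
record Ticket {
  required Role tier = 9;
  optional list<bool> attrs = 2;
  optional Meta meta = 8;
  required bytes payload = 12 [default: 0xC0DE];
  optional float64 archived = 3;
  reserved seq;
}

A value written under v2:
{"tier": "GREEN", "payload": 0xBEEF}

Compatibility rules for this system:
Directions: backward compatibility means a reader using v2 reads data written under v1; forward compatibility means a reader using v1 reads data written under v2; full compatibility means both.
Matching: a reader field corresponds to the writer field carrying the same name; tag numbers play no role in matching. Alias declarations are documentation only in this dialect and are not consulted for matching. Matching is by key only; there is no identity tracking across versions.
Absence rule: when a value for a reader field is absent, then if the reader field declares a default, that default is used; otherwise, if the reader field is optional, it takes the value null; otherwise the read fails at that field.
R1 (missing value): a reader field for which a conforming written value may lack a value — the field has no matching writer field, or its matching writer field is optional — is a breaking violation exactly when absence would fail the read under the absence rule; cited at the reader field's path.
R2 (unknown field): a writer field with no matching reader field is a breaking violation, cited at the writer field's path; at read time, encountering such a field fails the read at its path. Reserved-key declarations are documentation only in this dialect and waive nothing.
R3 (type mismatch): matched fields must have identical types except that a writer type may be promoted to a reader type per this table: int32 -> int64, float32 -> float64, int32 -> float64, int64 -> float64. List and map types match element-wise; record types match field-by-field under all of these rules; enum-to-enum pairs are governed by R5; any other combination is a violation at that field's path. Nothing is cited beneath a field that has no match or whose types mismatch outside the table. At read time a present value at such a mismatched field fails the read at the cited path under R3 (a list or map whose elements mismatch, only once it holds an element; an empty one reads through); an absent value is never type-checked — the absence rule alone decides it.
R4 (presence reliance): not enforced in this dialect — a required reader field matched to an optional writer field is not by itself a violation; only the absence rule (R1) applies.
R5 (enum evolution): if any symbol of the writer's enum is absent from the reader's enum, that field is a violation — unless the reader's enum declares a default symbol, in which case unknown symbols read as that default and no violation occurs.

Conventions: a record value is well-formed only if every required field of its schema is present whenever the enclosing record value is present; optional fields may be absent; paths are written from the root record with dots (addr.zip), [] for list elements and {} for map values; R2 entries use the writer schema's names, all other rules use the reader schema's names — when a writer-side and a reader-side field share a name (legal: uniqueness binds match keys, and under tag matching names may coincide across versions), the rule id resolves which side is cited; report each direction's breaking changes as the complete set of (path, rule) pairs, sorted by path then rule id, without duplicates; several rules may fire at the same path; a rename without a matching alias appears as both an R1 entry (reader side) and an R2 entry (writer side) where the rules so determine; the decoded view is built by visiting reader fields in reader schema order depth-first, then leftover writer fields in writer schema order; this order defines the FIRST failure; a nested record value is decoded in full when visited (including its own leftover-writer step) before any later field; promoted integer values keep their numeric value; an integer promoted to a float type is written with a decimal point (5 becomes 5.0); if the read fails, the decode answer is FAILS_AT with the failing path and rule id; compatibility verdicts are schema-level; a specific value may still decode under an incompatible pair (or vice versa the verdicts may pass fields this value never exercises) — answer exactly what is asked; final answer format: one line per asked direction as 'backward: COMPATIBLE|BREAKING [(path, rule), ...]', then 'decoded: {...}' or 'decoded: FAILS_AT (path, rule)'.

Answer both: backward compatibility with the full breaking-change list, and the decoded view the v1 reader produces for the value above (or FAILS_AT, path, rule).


backward: BREAKING [(archived, R3)]; decoded: {"tier": "GREEN", "attrs": null, "meta": null, "payload": 0xBEEF, "archived": null}

each type pair in Ticket: writer, then reader
backward on Ticket — v2 reading data written by v1:
  tier: paired with writer tier (Role -> Role; writer required)
  attrs: paired with writer attrs (list<bool> -> list<bool>; writer optional)
  meta: paired with writer meta (Meta -> Meta; writer optional)
  payload: paired with writer payload (bytes -> bytes; writer required)
  archived: paired with writer archived (bool -> float64; writer optional)
  meta.zip: paired with writer meta.zip (int64 -> int64; writer required)
  meta.factor: paired with writer meta.factor (float32 -> float32; writer optional)
  meta.retries: paired with writer meta.retries (int32 -> int32; writer optional)
  meta.attempts: paired with writer meta.attempts (int64 -> int64; writer optional)
  rule R3 violated at archived
  => 1 violation(s): backward is BREAKING for Ticket
decoding the Ticket value with the v1 reader:
  tier := "GREEN"
  attrs := null (not supplied -> null)
  meta := null (not supplied -> null)
  payload := 0xBEEF
  archived := null (not supplied -> null)
  => decoded: {"tier": "GREEN", "attrs": null, "meta": null, "payload": 0xBEEF, "archived": null}
ruling out the remaining Ticket differences:
  field factor in record Meta: tag 1 changed to 34 -> triggers nothing under Ticket's printed rules — same verdict
  field zip in record Meta: required changed to optional -> triggers nothing under Ticket's printed rules — same verdict
  field payload in record Ticket: tag 5 changed to 12 -> triggers nothing under Ticket's printed rules — same verdict


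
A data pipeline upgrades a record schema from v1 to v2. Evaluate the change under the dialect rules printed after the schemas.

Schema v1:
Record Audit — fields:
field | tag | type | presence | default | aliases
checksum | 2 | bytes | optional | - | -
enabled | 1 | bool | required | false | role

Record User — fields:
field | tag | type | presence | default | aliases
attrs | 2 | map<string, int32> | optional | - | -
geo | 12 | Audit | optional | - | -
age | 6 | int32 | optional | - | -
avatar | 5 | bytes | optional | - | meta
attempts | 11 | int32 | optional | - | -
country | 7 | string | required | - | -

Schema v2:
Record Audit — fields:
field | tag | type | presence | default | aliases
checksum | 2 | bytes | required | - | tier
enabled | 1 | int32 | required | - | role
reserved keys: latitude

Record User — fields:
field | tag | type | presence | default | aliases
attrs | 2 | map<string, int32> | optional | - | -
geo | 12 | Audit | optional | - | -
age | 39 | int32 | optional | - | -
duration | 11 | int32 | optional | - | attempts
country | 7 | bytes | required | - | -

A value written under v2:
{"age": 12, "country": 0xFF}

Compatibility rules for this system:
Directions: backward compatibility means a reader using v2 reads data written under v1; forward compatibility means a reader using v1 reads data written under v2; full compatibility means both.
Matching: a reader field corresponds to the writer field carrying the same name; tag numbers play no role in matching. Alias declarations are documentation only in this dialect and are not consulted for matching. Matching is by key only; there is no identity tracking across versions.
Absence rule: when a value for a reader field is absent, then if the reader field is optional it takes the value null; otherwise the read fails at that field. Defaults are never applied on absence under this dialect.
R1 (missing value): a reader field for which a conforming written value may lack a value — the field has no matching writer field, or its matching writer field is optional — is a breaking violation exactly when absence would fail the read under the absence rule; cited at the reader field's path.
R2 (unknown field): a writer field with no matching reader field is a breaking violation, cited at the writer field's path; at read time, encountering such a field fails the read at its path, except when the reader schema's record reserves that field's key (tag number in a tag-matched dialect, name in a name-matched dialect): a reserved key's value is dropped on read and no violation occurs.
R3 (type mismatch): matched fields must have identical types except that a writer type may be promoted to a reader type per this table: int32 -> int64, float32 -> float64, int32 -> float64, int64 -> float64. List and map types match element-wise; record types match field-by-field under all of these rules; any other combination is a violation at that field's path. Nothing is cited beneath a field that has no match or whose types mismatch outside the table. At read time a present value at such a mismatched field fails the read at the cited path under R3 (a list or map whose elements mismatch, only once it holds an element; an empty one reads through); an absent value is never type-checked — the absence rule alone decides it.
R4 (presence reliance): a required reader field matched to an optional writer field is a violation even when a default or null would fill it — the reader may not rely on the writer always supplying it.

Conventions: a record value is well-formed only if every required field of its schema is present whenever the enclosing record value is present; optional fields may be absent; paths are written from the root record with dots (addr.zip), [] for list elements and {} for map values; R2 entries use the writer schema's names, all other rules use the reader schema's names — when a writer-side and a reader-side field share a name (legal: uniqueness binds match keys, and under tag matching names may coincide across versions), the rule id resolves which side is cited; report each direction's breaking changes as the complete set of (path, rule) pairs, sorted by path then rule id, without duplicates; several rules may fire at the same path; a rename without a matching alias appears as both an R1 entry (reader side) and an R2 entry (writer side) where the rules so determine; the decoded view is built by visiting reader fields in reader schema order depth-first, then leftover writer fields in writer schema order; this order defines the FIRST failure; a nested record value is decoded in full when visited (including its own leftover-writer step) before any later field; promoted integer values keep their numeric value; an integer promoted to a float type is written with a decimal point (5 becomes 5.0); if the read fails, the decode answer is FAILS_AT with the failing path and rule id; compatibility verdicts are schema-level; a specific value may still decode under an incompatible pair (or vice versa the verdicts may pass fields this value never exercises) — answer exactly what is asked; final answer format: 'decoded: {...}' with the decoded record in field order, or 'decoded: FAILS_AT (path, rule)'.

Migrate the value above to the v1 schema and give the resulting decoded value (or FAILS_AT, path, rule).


arrows below run writer -> reader for User
decode walk for User under reader schema v1:
  attrs := null (absent, optional -> null)
  geo := null (absent, optional -> null)
  age := 12
  avatar := null (absent, optional -> null)
  attempts := null (absent, optional -> null)
  read fails at country under R3
  => FAILS_AT (country, R3)
the rest of the User diff is inert for this question:
  field age in record User: tag 6 changed to 39 -> inert under this dialect — no rule fires on User and the result does not move
  field enabled in record Audit: type bool changed to int32 (its default is dropped) -> matters for User compatibility verdicts, not for this value's decode
  field checksum in record Audit: optional changed to required -> matters for User compatibility verdicts, not for this value's decode
  renamed field attempts to duration in record User (alias attempts declared on the renamed field) -> matters for User compatibility verdicts, not for this value's decode
  removed field avatar from record User -> matters for User compatibility verdicts, not for this value's decode

decoded: FAILS_AT (country, R3)


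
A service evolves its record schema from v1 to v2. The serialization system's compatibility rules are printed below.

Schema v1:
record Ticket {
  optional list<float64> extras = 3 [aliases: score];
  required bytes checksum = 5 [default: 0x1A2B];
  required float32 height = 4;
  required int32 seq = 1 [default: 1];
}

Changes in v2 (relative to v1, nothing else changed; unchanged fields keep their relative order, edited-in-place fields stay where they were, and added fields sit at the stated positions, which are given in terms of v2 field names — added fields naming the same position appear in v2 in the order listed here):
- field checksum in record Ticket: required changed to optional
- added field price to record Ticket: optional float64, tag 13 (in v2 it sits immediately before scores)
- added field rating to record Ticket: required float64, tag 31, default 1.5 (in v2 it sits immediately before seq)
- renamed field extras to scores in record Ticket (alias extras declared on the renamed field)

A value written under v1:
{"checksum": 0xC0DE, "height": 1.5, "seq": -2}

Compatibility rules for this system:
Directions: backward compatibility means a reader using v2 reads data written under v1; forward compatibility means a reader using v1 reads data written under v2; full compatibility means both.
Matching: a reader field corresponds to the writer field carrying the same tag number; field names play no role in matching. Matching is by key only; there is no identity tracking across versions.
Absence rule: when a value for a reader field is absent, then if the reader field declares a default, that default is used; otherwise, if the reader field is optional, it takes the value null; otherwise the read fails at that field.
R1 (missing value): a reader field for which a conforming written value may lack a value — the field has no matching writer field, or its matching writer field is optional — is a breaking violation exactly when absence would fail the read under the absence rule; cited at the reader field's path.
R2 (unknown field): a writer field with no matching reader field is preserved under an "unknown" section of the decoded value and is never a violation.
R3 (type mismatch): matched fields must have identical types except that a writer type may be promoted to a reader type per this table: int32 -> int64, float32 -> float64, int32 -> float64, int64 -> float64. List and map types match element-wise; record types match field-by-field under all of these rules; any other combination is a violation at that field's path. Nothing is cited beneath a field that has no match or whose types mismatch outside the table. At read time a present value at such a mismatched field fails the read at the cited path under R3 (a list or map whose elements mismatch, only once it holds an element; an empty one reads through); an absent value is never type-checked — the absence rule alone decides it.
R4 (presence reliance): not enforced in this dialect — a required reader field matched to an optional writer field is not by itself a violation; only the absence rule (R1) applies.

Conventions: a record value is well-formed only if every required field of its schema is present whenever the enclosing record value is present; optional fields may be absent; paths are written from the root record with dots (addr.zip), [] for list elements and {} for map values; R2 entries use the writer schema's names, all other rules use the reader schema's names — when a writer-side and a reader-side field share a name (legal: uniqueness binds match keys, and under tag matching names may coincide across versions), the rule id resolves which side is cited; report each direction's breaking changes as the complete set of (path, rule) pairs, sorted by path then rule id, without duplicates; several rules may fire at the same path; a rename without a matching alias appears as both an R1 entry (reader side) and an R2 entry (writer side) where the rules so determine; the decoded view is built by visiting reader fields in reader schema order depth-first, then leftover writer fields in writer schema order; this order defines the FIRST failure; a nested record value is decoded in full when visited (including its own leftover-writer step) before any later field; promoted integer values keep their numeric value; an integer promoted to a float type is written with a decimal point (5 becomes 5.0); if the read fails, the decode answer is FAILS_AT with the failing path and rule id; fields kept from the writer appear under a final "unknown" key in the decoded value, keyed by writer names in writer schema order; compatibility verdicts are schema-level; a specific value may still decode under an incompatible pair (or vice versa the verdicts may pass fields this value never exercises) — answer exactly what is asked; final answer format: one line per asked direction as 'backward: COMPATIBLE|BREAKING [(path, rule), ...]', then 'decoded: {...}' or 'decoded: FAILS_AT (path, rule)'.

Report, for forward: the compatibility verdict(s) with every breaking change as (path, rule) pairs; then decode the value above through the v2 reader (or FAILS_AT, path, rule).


forward: COMPATIBLE []; decoded: {"price": null, "scores": null, "checksum": 0xC0DE, "height": 1.5, "rating": 1.5, "seq": -2}

each type pair in Ticket: writer, then reader
forward for Ticket (reader v1, writer v2):
  extras: list<float64> -> list<float64>, writer optional; from scores
  checksum: bytes -> bytes, writer optional; from checksum
  height: float32 -> float32, writer required; from height
  seq: int32 -> int32, writer required; from seq
  writer price: unknown to reader
  writer rating: unknown to reader
  nothing fires on Ticket: forward is COMPATIBLE
decoding the Ticket value with the v2 reader:
  price := null (not supplied -> null)
  scores := null (not supplied -> null)
  checksum := 0xC0DE
  height := 1.5
  rating := 1.5 (no value, default fills)
  seq := -2
  => decoded: {"price": null, "scores": null, "checksum": 0xC0DE, "height": 1.5, "rating": 1.5, "seq": -2}
remaining Ticket differences; none change what is asked:
  field checksum in record Ticket: required changed to optional -> fires no rule on Ticket, leaving the asked answer as it is


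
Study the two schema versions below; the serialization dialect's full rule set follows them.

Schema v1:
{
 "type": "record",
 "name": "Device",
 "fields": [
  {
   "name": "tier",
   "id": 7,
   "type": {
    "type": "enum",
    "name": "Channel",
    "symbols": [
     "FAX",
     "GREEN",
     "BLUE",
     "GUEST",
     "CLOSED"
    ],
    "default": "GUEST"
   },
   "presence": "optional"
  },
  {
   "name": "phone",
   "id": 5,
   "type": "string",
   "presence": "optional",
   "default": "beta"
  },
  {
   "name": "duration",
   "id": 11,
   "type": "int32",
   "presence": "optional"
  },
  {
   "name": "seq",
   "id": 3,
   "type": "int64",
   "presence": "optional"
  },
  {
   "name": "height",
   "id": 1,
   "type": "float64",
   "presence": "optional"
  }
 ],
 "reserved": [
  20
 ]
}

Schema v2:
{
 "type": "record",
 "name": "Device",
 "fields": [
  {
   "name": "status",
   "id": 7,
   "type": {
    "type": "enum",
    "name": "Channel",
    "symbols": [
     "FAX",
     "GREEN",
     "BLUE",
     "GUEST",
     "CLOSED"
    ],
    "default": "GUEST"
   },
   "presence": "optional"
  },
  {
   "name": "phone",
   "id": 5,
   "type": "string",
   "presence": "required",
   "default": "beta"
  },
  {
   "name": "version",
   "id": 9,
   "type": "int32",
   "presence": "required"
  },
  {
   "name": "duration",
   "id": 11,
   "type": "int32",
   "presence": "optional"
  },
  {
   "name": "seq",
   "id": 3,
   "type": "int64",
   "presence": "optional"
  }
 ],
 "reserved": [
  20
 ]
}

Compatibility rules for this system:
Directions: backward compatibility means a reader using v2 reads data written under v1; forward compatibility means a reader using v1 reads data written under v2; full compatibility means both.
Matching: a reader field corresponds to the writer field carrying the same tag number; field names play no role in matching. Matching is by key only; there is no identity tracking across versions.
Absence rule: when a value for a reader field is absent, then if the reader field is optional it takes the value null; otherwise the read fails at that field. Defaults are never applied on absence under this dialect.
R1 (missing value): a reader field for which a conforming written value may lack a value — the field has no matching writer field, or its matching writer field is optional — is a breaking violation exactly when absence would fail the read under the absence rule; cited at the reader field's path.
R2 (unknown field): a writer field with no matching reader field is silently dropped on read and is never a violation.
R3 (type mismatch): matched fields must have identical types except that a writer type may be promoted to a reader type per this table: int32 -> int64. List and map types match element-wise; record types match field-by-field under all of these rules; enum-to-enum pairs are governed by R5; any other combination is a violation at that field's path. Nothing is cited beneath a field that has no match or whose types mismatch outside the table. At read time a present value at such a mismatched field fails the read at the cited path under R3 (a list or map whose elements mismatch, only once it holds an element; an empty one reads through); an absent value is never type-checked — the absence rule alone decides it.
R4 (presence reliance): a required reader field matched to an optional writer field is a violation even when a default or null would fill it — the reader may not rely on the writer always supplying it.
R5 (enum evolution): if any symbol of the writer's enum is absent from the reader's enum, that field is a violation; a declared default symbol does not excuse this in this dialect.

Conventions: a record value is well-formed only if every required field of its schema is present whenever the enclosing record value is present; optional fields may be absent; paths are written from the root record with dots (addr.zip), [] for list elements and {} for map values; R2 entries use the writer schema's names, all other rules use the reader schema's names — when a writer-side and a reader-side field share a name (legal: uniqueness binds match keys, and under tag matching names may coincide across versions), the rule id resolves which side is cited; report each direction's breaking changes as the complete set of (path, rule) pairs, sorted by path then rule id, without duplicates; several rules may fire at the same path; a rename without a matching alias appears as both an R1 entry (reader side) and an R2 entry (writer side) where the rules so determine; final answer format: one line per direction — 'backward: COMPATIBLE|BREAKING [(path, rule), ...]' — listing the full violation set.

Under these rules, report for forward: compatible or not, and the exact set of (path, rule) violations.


forward: COMPATIBLE []

the writer's type comes first in each Device pair
forward analysis of Device with v1 as reader and v2 as writer:
  tier: paired with writer status (Channel -> Channel; writer optional)
  phone: paired with writer phone (string -> string; writer required)
  duration: paired with writer duration (int32 -> int32; writer optional)
  seq: paired with writer seq (int64 -> int64; writer optional)
  height has no writer counterpart
  leftover writer field: version
  => forward: COMPATIBLE
remaining Device differences; none change what is asked:
  added field version to record Device: required int32, tag 9 (in v2 it sits immediately before duration) -> affects backward compatibility only, which is not asked
  removed field height from record Device -> fires no rule on Device, leaving the asked answer as it is
  renamed field tier to status in record Device -> fires no rule on Device, leaving the asked answer as it is
  field phone in record Device: optional changed to required -> affects backward compatibility only, which is not asked


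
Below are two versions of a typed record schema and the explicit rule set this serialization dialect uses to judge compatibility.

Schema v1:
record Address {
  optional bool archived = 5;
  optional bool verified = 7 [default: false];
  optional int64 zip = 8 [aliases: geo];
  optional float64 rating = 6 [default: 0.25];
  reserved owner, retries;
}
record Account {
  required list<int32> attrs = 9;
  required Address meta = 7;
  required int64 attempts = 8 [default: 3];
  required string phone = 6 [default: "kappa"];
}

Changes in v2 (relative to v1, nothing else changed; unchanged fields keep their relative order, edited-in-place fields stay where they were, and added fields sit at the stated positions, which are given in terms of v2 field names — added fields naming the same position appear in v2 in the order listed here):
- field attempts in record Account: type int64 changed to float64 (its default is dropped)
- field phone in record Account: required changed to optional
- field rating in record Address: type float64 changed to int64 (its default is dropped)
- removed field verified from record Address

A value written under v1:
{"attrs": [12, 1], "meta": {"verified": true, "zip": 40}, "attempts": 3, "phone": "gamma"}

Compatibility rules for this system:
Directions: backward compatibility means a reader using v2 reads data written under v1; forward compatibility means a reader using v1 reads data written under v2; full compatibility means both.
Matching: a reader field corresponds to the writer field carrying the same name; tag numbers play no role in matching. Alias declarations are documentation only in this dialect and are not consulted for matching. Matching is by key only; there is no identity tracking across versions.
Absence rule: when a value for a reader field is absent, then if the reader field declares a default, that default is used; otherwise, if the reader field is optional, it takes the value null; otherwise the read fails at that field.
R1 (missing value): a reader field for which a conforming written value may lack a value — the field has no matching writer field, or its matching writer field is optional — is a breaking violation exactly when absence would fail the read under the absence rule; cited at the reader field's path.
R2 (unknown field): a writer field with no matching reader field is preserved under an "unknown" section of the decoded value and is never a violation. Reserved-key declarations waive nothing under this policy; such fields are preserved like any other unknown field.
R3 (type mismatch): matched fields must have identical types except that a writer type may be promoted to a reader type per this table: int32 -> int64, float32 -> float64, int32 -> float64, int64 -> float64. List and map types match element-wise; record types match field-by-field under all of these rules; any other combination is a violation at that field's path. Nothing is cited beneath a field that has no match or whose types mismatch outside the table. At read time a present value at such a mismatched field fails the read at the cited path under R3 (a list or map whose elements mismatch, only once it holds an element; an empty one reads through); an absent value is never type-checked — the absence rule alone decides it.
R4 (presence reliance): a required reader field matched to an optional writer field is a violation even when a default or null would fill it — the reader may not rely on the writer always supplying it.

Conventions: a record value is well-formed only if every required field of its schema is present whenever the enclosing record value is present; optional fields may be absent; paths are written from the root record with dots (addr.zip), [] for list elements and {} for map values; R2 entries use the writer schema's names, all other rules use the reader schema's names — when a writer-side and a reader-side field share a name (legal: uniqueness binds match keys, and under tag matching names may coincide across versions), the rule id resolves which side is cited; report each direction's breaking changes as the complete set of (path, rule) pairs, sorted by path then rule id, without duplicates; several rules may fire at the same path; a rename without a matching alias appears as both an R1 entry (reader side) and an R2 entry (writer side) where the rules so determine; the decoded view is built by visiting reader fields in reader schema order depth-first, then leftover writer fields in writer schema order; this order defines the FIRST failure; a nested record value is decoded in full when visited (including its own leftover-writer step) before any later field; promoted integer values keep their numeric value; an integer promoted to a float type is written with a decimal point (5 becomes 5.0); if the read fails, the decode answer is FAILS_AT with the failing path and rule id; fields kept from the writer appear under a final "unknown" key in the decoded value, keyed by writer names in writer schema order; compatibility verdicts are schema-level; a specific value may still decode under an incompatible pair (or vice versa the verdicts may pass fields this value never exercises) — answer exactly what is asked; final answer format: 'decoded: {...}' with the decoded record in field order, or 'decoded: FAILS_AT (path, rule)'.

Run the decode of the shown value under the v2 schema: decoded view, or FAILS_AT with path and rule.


arrows below run writer -> reader for Account
decoding the Account value with the v2 reader:
  attrs := [12, 1]
  meta.archived := null (absent, optional -> null)
  meta.zip := 40
  meta.rating := null (absent, optional -> null)
  writer meta.verified: kept under "unknown"
  attempts := 3.0 (int64 -> float64)
  phone := "gamma"
  => decoded: {"attrs": [12, 1], "meta": {"archived": null, "zip": 40, "rating": null, "unknown": {"verified": true}}, "attempts": 3.0, "phone": "gamma"}
the other Account changes do not affect what is asked:
  field attempts in record Account: type int64 changed to float64 (its default is dropped) -> changes Account's schema-level verdicts only — the decode of this value is the same
  field phone in record Account: required changed to optional -> changes Account's schema-level verdicts only — the decode of this value is the same

decoded: {"attrs": [12, 1], "meta": {"archived": null, "zip": 40, "rating": null, "unknown": {"verified": true}}, "attempts": 3.0, "phone": "gamma"}


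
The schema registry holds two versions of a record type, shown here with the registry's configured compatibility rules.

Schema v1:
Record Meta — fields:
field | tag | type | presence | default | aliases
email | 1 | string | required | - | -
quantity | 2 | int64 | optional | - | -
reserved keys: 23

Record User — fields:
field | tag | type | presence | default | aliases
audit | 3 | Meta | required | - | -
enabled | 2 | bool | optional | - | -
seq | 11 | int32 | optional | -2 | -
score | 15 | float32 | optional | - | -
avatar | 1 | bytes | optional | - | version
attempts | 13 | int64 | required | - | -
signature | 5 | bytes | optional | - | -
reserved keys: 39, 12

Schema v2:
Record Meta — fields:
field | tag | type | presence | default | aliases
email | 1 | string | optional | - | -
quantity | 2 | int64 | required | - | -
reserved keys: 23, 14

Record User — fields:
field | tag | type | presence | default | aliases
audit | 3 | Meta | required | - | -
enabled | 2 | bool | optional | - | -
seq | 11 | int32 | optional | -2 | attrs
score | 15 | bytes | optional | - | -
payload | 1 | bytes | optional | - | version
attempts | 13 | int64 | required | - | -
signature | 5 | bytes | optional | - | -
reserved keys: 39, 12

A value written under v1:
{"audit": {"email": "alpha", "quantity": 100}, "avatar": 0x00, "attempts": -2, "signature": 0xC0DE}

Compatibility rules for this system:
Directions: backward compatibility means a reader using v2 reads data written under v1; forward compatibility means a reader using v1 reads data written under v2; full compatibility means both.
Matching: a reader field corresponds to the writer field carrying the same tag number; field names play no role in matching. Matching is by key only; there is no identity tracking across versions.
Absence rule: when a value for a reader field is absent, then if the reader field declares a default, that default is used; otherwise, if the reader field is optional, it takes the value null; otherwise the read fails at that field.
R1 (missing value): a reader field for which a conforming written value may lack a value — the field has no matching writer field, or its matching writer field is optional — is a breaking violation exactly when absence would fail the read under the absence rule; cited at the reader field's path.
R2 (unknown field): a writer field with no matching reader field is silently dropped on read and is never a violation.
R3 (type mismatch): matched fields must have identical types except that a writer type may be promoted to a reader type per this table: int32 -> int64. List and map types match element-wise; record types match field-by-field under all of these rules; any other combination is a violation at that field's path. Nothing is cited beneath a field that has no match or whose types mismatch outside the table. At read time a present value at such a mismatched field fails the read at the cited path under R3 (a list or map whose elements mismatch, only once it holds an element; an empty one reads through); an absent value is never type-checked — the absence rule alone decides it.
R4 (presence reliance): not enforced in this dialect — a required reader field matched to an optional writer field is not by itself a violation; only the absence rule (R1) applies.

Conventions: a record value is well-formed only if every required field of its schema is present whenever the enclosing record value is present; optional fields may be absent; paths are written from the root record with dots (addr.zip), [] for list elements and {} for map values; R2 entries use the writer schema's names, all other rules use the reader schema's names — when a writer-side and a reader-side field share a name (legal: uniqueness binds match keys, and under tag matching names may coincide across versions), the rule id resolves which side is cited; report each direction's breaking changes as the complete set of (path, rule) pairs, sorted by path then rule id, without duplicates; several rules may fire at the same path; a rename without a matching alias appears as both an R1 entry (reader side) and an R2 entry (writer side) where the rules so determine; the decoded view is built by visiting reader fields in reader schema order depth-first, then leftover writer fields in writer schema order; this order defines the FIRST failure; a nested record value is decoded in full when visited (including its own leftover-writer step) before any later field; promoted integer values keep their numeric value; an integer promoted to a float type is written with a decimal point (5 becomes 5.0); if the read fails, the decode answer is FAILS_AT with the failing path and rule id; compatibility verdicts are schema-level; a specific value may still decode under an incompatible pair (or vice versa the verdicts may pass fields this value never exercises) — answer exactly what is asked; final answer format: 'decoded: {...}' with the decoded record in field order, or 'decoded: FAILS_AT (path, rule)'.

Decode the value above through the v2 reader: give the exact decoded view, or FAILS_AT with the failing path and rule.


each type pair in User: writer, then reader
decode (reader v2):
  audit.email := "alpha"
  audit.quantity := 100
  enabled := null (absent, optional -> null)
  seq := -2 (absent -> default)
  score := null (absent, optional -> null)
  payload := 0x00 (from writer avatar)
  attempts := -2
  signature := 0xC0DE
  => decoded: {"audit": {"email": "alpha", "quantity": 100}, "enabled": null, "seq": -2, "score": null, "payload": 0x00, "attempts": -2, "signature": 0xC0DE}
ruling out the remaining User differences:
  field quantity in record Meta: optional changed to required -> matters for User compatibility verdicts, not for this value's decode
  field email in record Meta: required changed to optional -> matters for User compatibility verdicts, not for this value's decode
  field score in record User: type float32 changed to bytes -> matters for User compatibility verdicts, not for this value's decode

decoded: {"audit": {"email": "alpha", "quantity": 100}, "enabled": null, "seq": -2, "score": null, "payload": 0x00, "attempts": -2, "signature": 0xC0DE}


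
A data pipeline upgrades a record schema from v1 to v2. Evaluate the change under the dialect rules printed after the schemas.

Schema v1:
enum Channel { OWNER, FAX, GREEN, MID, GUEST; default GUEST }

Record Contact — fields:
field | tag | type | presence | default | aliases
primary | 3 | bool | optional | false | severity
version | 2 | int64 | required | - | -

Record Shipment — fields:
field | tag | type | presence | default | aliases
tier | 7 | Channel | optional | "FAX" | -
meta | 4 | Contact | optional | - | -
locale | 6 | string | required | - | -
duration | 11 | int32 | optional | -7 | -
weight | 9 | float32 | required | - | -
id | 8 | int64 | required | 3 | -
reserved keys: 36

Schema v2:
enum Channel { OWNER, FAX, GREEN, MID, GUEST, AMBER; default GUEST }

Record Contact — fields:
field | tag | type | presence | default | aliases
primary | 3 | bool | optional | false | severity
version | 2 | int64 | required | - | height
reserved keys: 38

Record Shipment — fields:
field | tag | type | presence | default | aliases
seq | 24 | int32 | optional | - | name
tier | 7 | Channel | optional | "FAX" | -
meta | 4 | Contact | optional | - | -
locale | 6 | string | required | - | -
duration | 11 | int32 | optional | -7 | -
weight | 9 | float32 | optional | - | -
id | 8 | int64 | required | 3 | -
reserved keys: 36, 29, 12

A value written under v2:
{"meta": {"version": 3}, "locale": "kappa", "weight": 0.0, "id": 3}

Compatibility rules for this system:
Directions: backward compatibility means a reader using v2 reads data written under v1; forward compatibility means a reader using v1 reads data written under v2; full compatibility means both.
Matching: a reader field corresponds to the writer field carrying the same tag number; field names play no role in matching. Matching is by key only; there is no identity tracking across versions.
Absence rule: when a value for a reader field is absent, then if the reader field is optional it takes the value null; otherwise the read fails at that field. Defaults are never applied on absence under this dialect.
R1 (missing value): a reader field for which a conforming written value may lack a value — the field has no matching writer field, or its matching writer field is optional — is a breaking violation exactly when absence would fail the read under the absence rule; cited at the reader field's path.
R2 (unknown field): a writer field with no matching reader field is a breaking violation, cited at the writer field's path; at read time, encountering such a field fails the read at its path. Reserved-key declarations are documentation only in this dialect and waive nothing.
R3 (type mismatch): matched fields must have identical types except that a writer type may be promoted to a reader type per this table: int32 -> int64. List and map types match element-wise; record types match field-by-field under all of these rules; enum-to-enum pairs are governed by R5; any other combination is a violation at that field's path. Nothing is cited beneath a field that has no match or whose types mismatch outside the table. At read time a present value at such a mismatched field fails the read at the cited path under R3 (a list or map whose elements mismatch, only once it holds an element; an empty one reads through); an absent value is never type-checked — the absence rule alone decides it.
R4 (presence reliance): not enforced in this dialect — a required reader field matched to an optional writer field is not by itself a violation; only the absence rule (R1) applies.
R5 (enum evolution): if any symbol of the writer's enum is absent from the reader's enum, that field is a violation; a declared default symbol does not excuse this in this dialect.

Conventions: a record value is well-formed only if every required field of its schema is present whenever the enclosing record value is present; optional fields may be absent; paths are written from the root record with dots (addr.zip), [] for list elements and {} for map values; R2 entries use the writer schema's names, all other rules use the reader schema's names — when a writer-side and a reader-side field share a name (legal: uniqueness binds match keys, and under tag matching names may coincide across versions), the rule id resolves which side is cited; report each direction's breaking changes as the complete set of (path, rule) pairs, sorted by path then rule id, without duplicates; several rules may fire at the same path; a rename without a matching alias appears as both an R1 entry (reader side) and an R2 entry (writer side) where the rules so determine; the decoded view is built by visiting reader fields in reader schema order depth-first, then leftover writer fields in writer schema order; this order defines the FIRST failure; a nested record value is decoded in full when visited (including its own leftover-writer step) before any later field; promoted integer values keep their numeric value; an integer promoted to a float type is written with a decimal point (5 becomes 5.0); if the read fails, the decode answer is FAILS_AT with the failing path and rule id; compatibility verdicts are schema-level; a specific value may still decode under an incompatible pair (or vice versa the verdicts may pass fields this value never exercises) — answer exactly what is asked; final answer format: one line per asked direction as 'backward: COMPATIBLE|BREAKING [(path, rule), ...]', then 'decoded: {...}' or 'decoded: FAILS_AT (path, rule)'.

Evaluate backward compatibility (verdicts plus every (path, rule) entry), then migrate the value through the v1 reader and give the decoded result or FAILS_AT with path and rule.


arrows below run writer -> reader for Shipment
checking backward for Shipment: reader v2 against writer v1:
  seq: no writer-side match
  Channel -> Channel, writer optional: tier aligns to tier
  Contact -> Contact, writer optional: meta aligns to meta
  string -> string, writer required: locale aligns to locale
  int32 -> int32, writer optional: duration aligns to duration
  float32 -> float32, writer required: weight aligns to weight
  int64 -> int64, writer required: id aligns to id
  bool -> bool, writer optional: meta.primary aligns to meta.primary
  int64 -> int64, writer required: meta.version aligns to meta.version
  => backward verdict for Shipment: COMPATIBLE, no violations
decoding the Shipment value with the v1 reader:
  tier := null (not supplied -> null)
  meta.primary := null (not supplied -> null)
  meta.version := 3
  locale := "kappa"
  duration := null (not supplied -> null)
  weight := 0.0
  id := 3
  => decoded: {"tier": null, "meta": {"primary": null, "version": 3}, "locale": "kappa", "duration": null, "weight": 0.0, "id": 3}
ruling out the remaining Shipment differences:
  field weight in record Shipment: required changed to optional -> fires only in the forward direction of Shipment, which is not asked here
  added field seq to record Shipment: optional int32, tag 24 (in v2 it sits immediately before tier) -> fires only in the forward direction of Shipment, which is not asked here
  enum Channel (field tier in record Shipment): symbol AMBER added -> fires only in the forward direction of Shipment, which is not asked here

backward: COMPATIBLE []; decoded: {"tier": null, "meta": {"primary": null, "version": 3}, "locale": "kappa", "duration": null, "weight": 0.0, "id": 3}
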